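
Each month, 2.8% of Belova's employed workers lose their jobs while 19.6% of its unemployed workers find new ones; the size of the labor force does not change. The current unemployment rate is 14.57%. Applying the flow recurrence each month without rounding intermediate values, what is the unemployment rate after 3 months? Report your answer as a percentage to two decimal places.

Unemployment rate after three months ≈ 13.47%.

With a fixed labor force, u_{t+1} = u_t + s·(1−u_t) − f·u_t = u_t·(1−s−f) + s.
Here 1−s−f = 0.776 and s = 0.028.
u_1 = 0.145700 × 0.776 + 0.028 = 0.141063.
u_2 = 0.141063 × 0.776 + 0.028 = 0.137465.
u_3 = 0.137465 × 0.776 + 0.028 = 0.134673.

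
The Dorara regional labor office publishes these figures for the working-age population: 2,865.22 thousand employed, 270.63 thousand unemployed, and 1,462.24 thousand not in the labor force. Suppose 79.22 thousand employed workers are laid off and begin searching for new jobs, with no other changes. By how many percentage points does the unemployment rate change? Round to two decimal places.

The unemployment rate changes by +2.53 percentage points.

Initially, labor force = 2,865.22 + 270.63 = 3,135.85 thousand, so u = 270.63/3,135.85 = 8.63%.
After the change, employed falls and unemployed rises by 79.22; labor force unchanged → E = 2,786.00, U = 349.85, labor force = 3,135.85 thousand.
New unemployment rate = 349.85 / 3,135.85 = 11.16%.
Change = 11.16% − 8.63% = +2.53 percentage points.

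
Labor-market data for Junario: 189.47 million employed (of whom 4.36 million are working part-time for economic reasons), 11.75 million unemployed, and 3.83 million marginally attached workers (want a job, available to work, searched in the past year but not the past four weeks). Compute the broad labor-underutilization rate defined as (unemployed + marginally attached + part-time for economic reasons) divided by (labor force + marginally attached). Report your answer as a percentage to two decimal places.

Labor force = 189.47 + 11.75 = 201.22 million.
Numerator = 11.75 + 3.83 + 4.36 = 19.94 million.
Denominator = 201.22 + 3.83 = 205.05 million.
Broad rate = 19.94 / 205.05 = 9.72%.

Broad underutilization rate ≈ 9.72%.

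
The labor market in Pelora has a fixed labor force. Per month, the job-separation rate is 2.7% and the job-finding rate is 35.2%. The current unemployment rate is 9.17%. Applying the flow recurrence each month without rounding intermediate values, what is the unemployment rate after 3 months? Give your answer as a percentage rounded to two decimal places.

Unemployment rate after three months ≈ 7.61%.

With a fixed labor force, u_{t+1} = u_t + s·(1−u_t) − f·u_t = u_t·(1−s−f) + s.
Here 1−s−f = 0.621 and s = 0.027.
u_1 = 0.091700 × 0.621 + 0.027 = 0.083946.
u_2 = 0.083946 × 0.621 + 0.027 = 0.079130.
u_3 = 0.079130 × 0.621 + 0.027 = 0.076140.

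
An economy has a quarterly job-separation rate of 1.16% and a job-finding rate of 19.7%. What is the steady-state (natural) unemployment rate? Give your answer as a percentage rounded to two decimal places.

Steady-state unemployment rate ≈ 5.56%.

At steady state the flows balance: s·E = f·U, so U/(E+U) = s/(s+f).
u* = 1.16 / (1.16 + 19.7) = 1.16 / 20.86 = 5.56%.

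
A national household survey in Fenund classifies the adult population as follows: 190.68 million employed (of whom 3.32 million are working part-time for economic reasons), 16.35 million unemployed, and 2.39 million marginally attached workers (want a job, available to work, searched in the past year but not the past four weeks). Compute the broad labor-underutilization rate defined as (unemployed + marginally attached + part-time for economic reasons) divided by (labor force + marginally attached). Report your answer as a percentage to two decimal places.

Broad underutilization rate ≈ 10.53%.

Labor force = 190.68 + 16.35 = 207.03 million.
Numerator = 16.35 + 2.39 + 3.32 = 22.06 million.
Denominator = 207.03 + 2.39 = 209.42 million.
Broad rate = 22.06 / 209.42 = 10.53%.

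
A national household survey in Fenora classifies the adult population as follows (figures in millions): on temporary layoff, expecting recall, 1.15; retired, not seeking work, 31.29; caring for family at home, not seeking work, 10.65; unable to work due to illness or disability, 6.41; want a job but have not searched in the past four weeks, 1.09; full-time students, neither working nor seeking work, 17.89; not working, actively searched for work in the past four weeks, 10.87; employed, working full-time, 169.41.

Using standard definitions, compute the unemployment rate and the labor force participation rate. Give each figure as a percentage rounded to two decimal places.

Employed = 169.41 million.
Unemployed = 1.15 + 10.87 = 12.02 million (jobless and actively searching, or on temporary layoff).
Labor force = 169.41 + 12.02 = 181.43 million.
Not in labor force = 31.29 + 10.65 + 6.41 + 1.09 + 17.89 = 67.33 million (those not working and not actively searching are outside the labor force — including those who want a job but have given up searching).
Civilian working-age population = 181.43 + 67.33 = 248.76 million.
Unemployment rate = 12.02 / 181.43 = 6.63%.
Labor force participation rate = 181.43 / 248.76 = 72.93%.

Unemployment rate ≈ 6.63%; labor force participation rate ≈ 72.93%.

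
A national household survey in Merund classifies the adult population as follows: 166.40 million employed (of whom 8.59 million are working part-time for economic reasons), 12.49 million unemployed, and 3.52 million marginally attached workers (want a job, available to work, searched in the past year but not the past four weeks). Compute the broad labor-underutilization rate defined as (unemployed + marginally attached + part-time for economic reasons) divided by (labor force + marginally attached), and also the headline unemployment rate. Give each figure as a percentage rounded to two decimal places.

Labor force = 166.40 + 12.49 = 178.89 million.
Numerator = 12.49 + 3.52 + 8.59 = 24.60 million.
Denominator = 178.89 + 3.52 = 182.41 million.
Broad rate = 24.60 / 182.41 = 13.49%.
Headline unemployment rate = 12.49 / 178.89 = 6.98%.

Broad underutilization rate ≈ 13.49%; headline unemployment rate ≈ 6.98%.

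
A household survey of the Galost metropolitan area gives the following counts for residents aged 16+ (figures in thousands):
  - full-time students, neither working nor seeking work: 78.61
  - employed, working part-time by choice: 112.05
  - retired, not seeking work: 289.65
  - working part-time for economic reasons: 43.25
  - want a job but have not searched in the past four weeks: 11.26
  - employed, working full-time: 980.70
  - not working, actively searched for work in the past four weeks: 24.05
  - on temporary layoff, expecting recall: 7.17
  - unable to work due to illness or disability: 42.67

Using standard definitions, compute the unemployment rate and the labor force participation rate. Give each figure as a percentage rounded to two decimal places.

Employed = 112.05 + 43.25 + 980.70 = 1,136.00 thousand (anyone who worked, including part-time for economic reasons, counts as employed).
Unemployed = 24.05 + 7.17 = 31.22 thousand (jobless and actively searching, or on temporary layoff).
Labor force = 1,136.00 + 31.22 = 1,167.22 thousand.
Not in labor force = 78.61 + 289.65 + 11.26 + 42.67 = 422.19 thousand (those not working and not actively searching are outside the labor force — including those who want a job but have given up searching).
Civilian working-age population = 1,167.22 + 422.19 = 1,589.41 thousand.
Unemployment rate = 31.22 / 1,167.22 = 2.67%.
Labor force participation rate = 1,167.22 / 1,589.41 = 73.44%.

Unemployment rate ≈ 2.67%; labor force participation rate ≈ 73.44%.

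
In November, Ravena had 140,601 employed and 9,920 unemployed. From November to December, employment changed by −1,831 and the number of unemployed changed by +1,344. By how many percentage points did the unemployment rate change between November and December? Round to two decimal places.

November: labor force = 140,601 + 9,920 = 150,521; u = 9,920/150,521 = 6.59%.
December: labor force = 138,770 + 11,264 = 150,034; u = 11,264/150,034 = 7.51%.
Change = 7.51% − 6.59% = +0.92 pp.

The unemployment rate changed by +0.92 percentage points.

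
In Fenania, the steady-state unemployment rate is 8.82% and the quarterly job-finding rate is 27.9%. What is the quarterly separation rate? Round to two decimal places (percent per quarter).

From u* = s/(s+f): s = u·f/(1−u).
s = 0.0882 × 27.9 / (1 − 0.0882) = 2.4608 / 0.9118 ≈ 2.70% per quarter.

Separation rate ≈ 2.70% per quarter.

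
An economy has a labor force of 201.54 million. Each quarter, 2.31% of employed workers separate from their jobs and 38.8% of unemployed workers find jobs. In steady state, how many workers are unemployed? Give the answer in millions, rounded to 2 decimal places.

About 11.32 million are unemployed in steady state.

Steady-state unemployment rate u* = s/(s+f) = 2.31/(2.31+38.8) = 0.056191.
Unemployed = u* × labor force = 0.056191 × 201.54 ≈ 11.32 million.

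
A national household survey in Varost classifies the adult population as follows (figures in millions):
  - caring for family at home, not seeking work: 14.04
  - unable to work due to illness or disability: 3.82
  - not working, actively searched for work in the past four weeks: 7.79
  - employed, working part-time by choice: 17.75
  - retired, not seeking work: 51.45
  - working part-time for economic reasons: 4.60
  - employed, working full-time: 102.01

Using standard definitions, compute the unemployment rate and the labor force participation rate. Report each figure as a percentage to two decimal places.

Employed = 17.75 + 4.60 + 102.01 = 124.36 million (anyone who worked, including part-time for economic reasons, counts as employed).
Unemployed = 7.79 million.
Labor force = 124.36 + 7.79 = 132.15 million.
Not in labor force = 14.04 + 3.82 + 51.45 = 69.31 million (those not working and not actively searching are outside the labor force).
Civilian working-age population = 132.15 + 69.31 = 201.46 million.
Unemployment rate = 7.79 / 132.15 = 5.89%.
Labor force participation rate = 132.15 / 201.46 = 65.60%.

Unemployment rate ≈ 5.89%; labor force participation rate ≈ 65.60%.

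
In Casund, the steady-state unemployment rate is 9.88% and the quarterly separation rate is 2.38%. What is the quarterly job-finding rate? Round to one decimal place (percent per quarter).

From u* = s/(s+f): f = s·(1−u)/u.
f = 2.38 × (1 − 0.0988) / 0.0988 = 2.1449 / 0.0988 ≈ 21.7% per quarter.

Job-finding rate ≈ 21.7% per quarter.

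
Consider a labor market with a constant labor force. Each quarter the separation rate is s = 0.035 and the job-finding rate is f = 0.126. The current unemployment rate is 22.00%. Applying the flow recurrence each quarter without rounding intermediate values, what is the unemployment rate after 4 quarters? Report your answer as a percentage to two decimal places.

With a fixed labor force, u_{t+1} = u_t + s·(1−u_t) − f·u_t = u_t·(1−s−f) + s.
Here 1−s−f = 0.839 and s = 0.035.
u_1 = 0.220000 × 0.839 + 0.035 = 0.219580.
u_2 = 0.219580 × 0.839 + 0.035 = 0.219228.
u_3 = 0.219228 × 0.839 + 0.035 = 0.218932.
u_4 = 0.218932 × 0.839 + 0.035 = 0.218684.

Unemployment rate after four quarters ≈ 21.87%.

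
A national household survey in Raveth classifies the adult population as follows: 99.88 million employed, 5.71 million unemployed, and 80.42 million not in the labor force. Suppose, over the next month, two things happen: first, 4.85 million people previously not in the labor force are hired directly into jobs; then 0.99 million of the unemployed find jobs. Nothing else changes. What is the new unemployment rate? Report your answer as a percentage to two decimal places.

New unemployment rate ≈ 4.27%.

Initially, labor force = 99.88 + 5.71 = 105.59 million, so u = 5.71/105.59 = 5.41%.
After the first change, employed and labor force both rise by 4.85; unemployed unchanged → E = 104.73, U = 5.71, labor force = 110.44 million.
After the second change, unemployed falls and employed rises by 0.99; labor force unchanged → E = 105.72, U = 4.72, labor force = 110.44 million.
New unemployment rate = 4.72 / 110.44 = 4.27%.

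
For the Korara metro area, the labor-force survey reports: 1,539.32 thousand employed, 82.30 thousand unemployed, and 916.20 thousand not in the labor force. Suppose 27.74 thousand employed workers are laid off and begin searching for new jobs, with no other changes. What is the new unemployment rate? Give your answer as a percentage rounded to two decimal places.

New unemployment rate ≈ 6.79%.

Initially, labor force = 1,539.32 + 82.30 = 1,621.62 thousand, so u = 82.30/1,621.62 = 5.08%.
After the change, employed falls and unemployed rises by 27.74; labor force unchanged → E = 1,511.58, U = 110.04, labor force = 1,621.62 thousand.
New unemployment rate = 110.04 / 1,621.62 = 6.79%.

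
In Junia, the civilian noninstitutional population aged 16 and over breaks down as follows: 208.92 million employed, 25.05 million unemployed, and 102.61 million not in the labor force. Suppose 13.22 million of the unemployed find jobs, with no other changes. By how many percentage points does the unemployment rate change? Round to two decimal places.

The unemployment rate changes by −5.65 percentage points.

Initially, labor force = 208.92 + 25.05 = 233.97 million, so u = 25.05/233.97 = 10.71%.
After the change, unemployed falls and employed rises by 13.22; labor force unchanged → E = 222.14, U = 11.83, labor force = 233.97 million.
New unemployment rate = 11.83 / 233.97 = 5.06%.
Change = 5.06% − 10.71% = −5.65 percentage points.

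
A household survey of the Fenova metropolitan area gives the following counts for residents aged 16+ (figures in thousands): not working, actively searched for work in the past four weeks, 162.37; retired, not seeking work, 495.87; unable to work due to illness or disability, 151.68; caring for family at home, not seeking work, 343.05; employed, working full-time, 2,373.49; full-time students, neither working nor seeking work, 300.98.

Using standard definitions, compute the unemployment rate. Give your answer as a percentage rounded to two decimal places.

Unemployment rate ≈ 6.40%.

Employed = 2,373.49 thousand.
Unemployed = 162.37 thousand.
Labor force = 2,373.49 + 162.37 = 2,535.86 thousand.
Unemployment rate = 162.37 / 2,535.86 = 6.40%.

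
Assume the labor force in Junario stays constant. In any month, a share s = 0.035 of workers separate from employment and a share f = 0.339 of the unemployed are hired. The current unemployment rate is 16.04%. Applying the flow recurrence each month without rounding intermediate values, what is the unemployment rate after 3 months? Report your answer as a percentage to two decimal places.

With a fixed labor force, u_{t+1} = u_t + s·(1−u_t) − f·u_t = u_t·(1−s−f) + s.
Here 1−s−f = 0.626 and s = 0.035.
u_1 = 0.160400 × 0.626 + 0.035 = 0.135410.
u_2 = 0.135410 × 0.626 + 0.035 = 0.119767.
u_3 = 0.119767 × 0.626 + 0.035 = 0.109974.

Unemployment rate after three months ≈ 11.00%.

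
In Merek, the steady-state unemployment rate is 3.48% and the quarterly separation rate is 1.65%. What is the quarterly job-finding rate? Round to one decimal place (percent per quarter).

Job-finding rate ≈ 45.8% per quarter.

From u* = s/(s+f): f = s·(1−u)/u.
f = 1.65 × (1 − 0.0348) / 0.0348 = 1.5926 / 0.0348 ≈ 45.8% per quarter.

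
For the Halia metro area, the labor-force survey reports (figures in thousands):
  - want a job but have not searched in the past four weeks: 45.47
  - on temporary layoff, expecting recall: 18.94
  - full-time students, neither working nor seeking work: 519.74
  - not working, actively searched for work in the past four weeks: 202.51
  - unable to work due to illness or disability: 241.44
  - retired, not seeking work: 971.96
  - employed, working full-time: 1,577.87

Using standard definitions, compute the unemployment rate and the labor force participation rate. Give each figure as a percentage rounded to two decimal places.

Unemployment rate ≈ 12.31%; labor force participation rate ≈ 50.29%.

Employed = 1,577.87 thousand.
Unemployed = 18.94 + 202.51 = 221.45 thousand (jobless and actively searching, or on temporary layoff).
Labor force = 1,577.87 + 221.45 = 1,799.32 thousand.
Not in labor force = 45.47 + 519.74 + 241.44 + 971.96 = 1,778.61 thousand (those not working and not actively searching are outside the labor force — including those who want a job but have given up searching).
Civilian working-age population = 1,799.32 + 1,778.61 = 3,577.93 thousand.
Unemployment rate = 221.45 / 1,799.32 = 12.31%.
Labor force participation rate = 1,799.32 / 3,577.93 = 50.29%.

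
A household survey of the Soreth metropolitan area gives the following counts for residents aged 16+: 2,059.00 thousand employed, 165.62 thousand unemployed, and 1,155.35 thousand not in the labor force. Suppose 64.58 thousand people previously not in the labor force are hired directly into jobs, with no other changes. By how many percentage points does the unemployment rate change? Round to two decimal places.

Initially, labor force = 2,059.00 + 165.62 = 2,224.62 thousand, so u = 165.62/2,224.62 = 7.44%.
After the change, employed and labor force both rise by 64.58; unemployed unchanged → E = 2,123.58, U = 165.62, labor force = 2,289.20 thousand.
New unemployment rate = 165.62 / 2,289.20 = 7.23%.
Change = 7.23% − 7.44% = −0.21 percentage points.

The unemployment rate changes by −0.21 percentage points.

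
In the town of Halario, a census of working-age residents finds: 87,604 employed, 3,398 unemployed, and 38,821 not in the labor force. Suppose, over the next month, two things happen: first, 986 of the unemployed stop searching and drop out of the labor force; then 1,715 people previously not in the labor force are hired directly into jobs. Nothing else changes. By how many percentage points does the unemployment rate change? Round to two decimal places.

Initially, labor force = 87,604 + 3,398 = 91,002, so u = 3,398/91,002 = 3.73%.
After the first change, unemployed and labor force both fall by 986 → E = 87,604, U = 2,412, labor force = 90,016.
After the second change, employed and labor force both rise by 1,715; unemployed unchanged → E = 89,319, U = 2,412, labor force = 91,731.
New unemployment rate = 2,412 / 91,731 = 2.63%.
Change = 2.63% − 3.73% = −1.10 percentage points.

The unemployment rate changes by −1.10 percentage points.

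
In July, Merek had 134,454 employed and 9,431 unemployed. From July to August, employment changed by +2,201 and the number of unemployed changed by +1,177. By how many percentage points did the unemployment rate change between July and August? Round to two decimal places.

The unemployment rate changed by +0.65 percentage points.

July: labor force = 134,454 + 9,431 = 143,885; u = 9,431/143,885 = 6.55%.
August: labor force = 136,655 + 10,608 = 147,263; u = 10,608/147,263 = 7.20%.
Change = 7.20% − 6.55% = +0.65 pp.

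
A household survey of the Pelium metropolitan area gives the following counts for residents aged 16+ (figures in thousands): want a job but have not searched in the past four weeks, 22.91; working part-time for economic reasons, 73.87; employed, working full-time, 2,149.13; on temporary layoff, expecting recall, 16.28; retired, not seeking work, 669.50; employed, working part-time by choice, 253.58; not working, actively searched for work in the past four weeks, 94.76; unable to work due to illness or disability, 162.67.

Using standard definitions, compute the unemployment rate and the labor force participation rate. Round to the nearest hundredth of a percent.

Employed = 73.87 + 2,149.13 + 253.58 = 2,476.58 thousand (anyone who worked, including part-time for economic reasons, counts as employed).
Unemployed = 16.28 + 94.76 = 111.04 thousand (jobless and actively searching, or on temporary layoff).
Labor force = 2,476.58 + 111.04 = 2,587.62 thousand.
Not in labor force = 22.91 + 669.50 + 162.67 = 855.08 thousand (those not working and not actively searching are outside the labor force — including those who want a job but have given up searching).
Civilian working-age population = 2,587.62 + 855.08 = 3,442.70 thousand.
Unemployment rate = 111.04 / 2,587.62 = 4.29%.
Labor force participation rate = 2,587.62 / 3,442.70 = 75.16%.

Unemployment rate ≈ 4.29%; labor force participation rate ≈ 75.16%.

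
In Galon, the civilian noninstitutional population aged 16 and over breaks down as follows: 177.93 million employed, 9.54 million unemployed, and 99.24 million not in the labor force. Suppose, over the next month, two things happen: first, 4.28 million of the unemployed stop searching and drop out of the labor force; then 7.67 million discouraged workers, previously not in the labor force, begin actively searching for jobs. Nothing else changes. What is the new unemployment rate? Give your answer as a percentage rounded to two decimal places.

Initially, labor force = 177.93 + 9.54 = 187.47 million, so u = 9.54/187.47 = 5.09%.
After the first change, unemployed and labor force both fall by 4.28 → E = 177.93, U = 5.26, labor force = 183.19 million.
After the second change, unemployed and labor force both rise by 7.67 → E = 177.93, U = 12.93, labor force = 190.86 million.
New unemployment rate = 12.93 / 190.86 = 6.77%.

New unemployment rate ≈ 6.77%.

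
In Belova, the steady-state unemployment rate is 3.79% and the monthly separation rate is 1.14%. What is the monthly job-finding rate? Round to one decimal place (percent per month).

Job-finding rate ≈ 28.9% per month.

From u* = s/(s+f): f = s·(1−u)/u.
f = 1.14 × (1 − 0.0379) / 0.0379 = 1.0968 / 0.0379 ≈ 28.9% per month.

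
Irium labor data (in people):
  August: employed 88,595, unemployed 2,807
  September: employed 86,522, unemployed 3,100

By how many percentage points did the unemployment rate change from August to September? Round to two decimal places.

August: labor force = 88,595 + 2,807 = 91,402; u = 2,807/91,402 = 3.07%.
September: labor force = 86,522 + 3,100 = 89,622; u = 3,100/89,622 = 3.46%.
Change = 3.46% − 3.07% = +0.39 pp.

The unemployment rate changed by +0.39 percentage points.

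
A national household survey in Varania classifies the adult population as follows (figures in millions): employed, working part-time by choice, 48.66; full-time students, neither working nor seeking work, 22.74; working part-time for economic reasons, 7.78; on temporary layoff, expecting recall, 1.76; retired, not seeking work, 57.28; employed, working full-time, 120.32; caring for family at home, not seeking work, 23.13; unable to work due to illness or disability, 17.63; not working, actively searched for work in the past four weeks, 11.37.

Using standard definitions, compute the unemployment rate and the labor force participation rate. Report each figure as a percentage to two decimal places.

Employed = 48.66 + 7.78 + 120.32 = 176.76 million (anyone who worked, including part-time for economic reasons, counts as employed).
Unemployed = 1.76 + 11.37 = 13.13 million (jobless and actively searching, or on temporary layoff).
Labor force = 176.76 + 13.13 = 189.89 million.
Not in labor force = 22.74 + 57.28 + 23.13 + 17.63 = 120.78 million (those not working and not actively searching are outside the labor force).
Civilian working-age population = 189.89 + 120.78 = 310.67 million.
Unemployment rate = 13.13 / 189.89 = 6.91%.
Labor force participation rate = 189.89 / 310.67 = 61.12%.

Unemployment rate ≈ 6.91%; labor force participation rate ≈ 61.12%.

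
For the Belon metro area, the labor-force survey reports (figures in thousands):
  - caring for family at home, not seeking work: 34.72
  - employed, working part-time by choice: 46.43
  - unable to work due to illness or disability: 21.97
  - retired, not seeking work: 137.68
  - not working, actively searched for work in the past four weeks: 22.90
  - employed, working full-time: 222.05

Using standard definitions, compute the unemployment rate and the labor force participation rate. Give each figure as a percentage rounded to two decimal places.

Unemployment rate ≈ 7.86%; labor force participation rate ≈ 59.99%.

Employed = 46.43 + 222.05 = 268.48 thousand.
Unemployed = 22.90 thousand.
Labor force = 268.48 + 22.90 = 291.38 thousand.
Not in labor force = 34.72 + 21.97 + 137.68 = 194.37 thousand (those not working and not actively searching are outside the labor force).
Civilian working-age population = 291.38 + 194.37 = 485.75 thousand.
Unemployment rate = 22.90 / 291.38 = 7.86%.
Labor force participation rate = 291.38 / 485.75 = 59.99%.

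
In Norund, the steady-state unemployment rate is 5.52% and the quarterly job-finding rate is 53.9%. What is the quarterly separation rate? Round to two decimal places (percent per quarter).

From u* = s/(s+f): s = u·f/(1−u).
s = 0.0552 × 53.9 / (1 − 0.0552) = 2.9753 / 0.9448 ≈ 3.15% per quarter.

Separation rate ≈ 3.15% per quarter.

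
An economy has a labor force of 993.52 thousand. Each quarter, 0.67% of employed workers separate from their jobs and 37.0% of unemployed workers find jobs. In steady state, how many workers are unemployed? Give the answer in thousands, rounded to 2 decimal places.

Steady-state unemployment rate u* = s/(s+f) = 0.67/(0.67+37.0) = 0.017786.
Unemployed = u* × labor force = 0.017786 × 993.52 ≈ 17.67 thousand.

About 17.67 thousand are unemployed in steady state.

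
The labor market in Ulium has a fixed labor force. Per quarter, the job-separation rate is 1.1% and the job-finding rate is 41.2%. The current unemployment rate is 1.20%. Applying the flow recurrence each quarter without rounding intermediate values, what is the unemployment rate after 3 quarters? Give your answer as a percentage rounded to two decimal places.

Unemployment rate after three quarters ≈ 2.33%.

With a fixed labor force, u_{t+1} = u_t + s·(1−u_t) − f·u_t = u_t·(1−s−f) + s.
Here 1−s−f = 0.577 and s = 0.011.
u_1 = 0.012000 × 0.577 + 0.011 = 0.017924.
u_2 = 0.017924 × 0.577 + 0.011 = 0.021342.
u_3 = 0.021342 × 0.577 + 0.011 = 0.023314.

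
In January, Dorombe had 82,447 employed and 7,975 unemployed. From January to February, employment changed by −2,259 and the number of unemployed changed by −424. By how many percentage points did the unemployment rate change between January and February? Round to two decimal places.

January: labor force = 82,447 + 7,975 = 90,422; u = 7,975/90,422 = 8.82%.
February: labor force = 80,188 + 7,551 = 87,739; u = 7,551/87,739 = 8.61%.
Change = 8.61% − 8.82% = −0.21 pp.

The unemployment rate changed by −0.21 percentage points.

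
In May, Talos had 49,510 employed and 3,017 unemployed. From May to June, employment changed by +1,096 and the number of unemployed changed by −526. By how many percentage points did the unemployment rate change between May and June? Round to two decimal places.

May: labor force = 49,510 + 3,017 = 52,527; u = 3,017/52,527 = 5.74%.
June: labor force = 50,606 + 2,491 = 53,097; u = 2,491/53,097 = 4.69%.
Change = 4.69% − 5.74% = −1.05 pp.

The unemployment rate changed by −1.05 percentage points.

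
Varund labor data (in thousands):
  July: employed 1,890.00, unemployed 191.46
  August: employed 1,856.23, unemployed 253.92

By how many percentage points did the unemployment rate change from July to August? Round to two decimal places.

July: labor force = 1,890.00 + 191.46 = 2,081.46; u = 191.46/2,081.46 = 9.20%.
August: labor force = 1,856.23 + 253.92 = 2,110.15; u = 253.92/2,110.15 = 12.03%.
Change = 12.03% − 9.20% = +2.83 pp.

The unemployment rate changed by +2.83 percentage points.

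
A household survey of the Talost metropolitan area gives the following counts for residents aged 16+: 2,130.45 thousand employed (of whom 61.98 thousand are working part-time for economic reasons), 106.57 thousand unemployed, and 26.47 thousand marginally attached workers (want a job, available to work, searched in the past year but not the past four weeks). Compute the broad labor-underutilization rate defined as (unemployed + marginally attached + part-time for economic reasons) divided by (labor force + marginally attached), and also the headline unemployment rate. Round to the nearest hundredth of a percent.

Broad underutilization rate ≈ 8.62%; headline unemployment rate ≈ 4.76%.

Labor force = 2,130.45 + 106.57 = 2,237.02 thousand.
Numerator = 106.57 + 26.47 + 61.98 = 195.02 thousand.
Denominator = 2,237.02 + 26.47 = 2,263.49 thousand.
Broad rate = 195.02 / 2,263.49 = 8.62%.
Headline unemployment rate = 106.57 / 2,237.02 = 4.76%.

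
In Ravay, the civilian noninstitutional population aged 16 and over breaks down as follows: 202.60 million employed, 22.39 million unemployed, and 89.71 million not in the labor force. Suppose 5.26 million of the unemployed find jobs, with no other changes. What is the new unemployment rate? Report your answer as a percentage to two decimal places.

New unemployment rate ≈ 7.61%.

Initially, labor force = 202.60 + 22.39 = 224.99 million, so u = 22.39/224.99 = 9.95%.
After the change, unemployed falls and employed rises by 5.26; labor force unchanged → E = 207.86, U = 17.13, labor force = 224.99 million.
New unemployment rate = 17.13 / 224.99 = 7.61%.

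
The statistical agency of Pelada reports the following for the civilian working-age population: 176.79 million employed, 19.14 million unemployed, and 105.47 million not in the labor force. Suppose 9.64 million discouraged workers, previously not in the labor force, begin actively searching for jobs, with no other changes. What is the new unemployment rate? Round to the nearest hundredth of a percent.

Initially, labor force = 176.79 + 19.14 = 195.93 million, so u = 19.14/195.93 = 9.77%.
After the change, unemployed and labor force both rise by 9.64 → E = 176.79, U = 28.78, labor force = 205.57 million.
New unemployment rate = 28.78 / 205.57 = 14.00%.

New unemployment rate ≈ 14.00%.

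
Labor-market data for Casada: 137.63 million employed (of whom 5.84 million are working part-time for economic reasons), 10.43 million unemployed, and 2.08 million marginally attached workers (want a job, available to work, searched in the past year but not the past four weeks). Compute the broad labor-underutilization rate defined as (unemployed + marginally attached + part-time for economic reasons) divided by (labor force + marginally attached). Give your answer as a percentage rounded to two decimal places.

Labor force = 137.63 + 10.43 = 148.06 million.
Numerator = 10.43 + 2.08 + 5.84 = 18.35 million.
Denominator = 148.06 + 2.08 = 150.14 million.
Broad rate = 18.35 / 150.14 = 12.22%.

Broad underutilization rate ≈ 12.22%.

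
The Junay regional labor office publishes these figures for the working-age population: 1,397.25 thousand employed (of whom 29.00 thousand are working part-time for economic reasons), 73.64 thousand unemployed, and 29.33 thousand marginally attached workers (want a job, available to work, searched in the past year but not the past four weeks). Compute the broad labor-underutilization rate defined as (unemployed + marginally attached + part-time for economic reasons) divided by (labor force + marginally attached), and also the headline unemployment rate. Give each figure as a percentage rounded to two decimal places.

Labor force = 1,397.25 + 73.64 = 1,470.89 thousand.
Numerator = 73.64 + 29.33 + 29.00 = 131.97 thousand.
Denominator = 1,470.89 + 29.33 = 1,500.22 thousand.
Broad rate = 131.97 / 1,500.22 = 8.80%.
Headline unemployment rate = 73.64 / 1,470.89 = 5.01%.

Broad underutilization rate ≈ 8.80%; headline unemployment rate ≈ 5.01%.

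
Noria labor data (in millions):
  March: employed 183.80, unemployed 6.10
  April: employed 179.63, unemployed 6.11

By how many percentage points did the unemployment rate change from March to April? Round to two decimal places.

The unemployment rate changed by +0.08 percentage points.

March: labor force = 183.80 + 6.10 = 189.90; u = 6.10/189.90 = 3.21%.
April: labor force = 179.63 + 6.11 = 185.74; u = 6.11/185.74 = 3.29%.
Change = 3.29% − 3.21% = +0.08 pp.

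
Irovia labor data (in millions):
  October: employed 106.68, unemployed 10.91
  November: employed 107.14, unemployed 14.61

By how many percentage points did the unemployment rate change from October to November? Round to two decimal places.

October: labor force = 106.68 + 10.91 = 117.59; u = 10.91/117.59 = 9.28%.
November: labor force = 107.14 + 14.61 = 121.75; u = 14.61/121.75 = 12.00%.
Change = 12.00% − 9.28% = +2.72 pp.

The unemployment rate changed by +2.72 percentage points.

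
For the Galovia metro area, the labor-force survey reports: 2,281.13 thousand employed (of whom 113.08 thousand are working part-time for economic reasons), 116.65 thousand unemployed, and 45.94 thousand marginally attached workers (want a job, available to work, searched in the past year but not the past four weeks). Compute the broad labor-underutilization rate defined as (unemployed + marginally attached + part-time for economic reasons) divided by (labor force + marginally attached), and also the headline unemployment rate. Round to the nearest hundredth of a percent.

Labor force = 2,281.13 + 116.65 = 2,397.78 thousand.
Numerator = 116.65 + 45.94 + 113.08 = 275.67 thousand.
Denominator = 2,397.78 + 45.94 = 2,443.72 thousand.
Broad rate = 275.67 / 2,443.72 = 11.28%.
Headline unemployment rate = 116.65 / 2,397.78 = 4.86%.

Broad underutilization rate ≈ 11.28%; headline unemployment rate ≈ 4.86%.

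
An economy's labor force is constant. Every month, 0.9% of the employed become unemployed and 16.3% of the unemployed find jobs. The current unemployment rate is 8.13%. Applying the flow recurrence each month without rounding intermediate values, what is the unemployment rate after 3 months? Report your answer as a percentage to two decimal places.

With a fixed labor force, u_{t+1} = u_t + s·(1−u_t) − f·u_t = u_t·(1−s−f) + s.
Here 1−s−f = 0.828 and s = 0.009.
u_1 = 0.081300 × 0.828 + 0.009 = 0.076316.
u_2 = 0.076316 × 0.828 + 0.009 = 0.072190.
u_3 = 0.072190 × 0.828 + 0.009 = 0.068773.

Unemployment rate after three months ≈ 6.88%.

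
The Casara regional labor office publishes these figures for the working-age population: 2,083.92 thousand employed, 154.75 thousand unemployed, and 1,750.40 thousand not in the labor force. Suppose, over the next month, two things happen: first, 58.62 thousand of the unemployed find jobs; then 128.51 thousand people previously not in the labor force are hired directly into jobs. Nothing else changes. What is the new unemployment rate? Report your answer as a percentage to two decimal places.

New unemployment rate ≈ 4.06%.

Initially, labor force = 2,083.92 + 154.75 = 2,238.67 thousand, so u = 154.75/2,238.67 = 6.91%.
After the first change, unemployed falls and employed rises by 58.62; labor force unchanged → E = 2,142.54, U = 96.13, labor force = 2,238.67 thousand.
After the second change, employed and labor force both rise by 128.51; unemployed unchanged → E = 2,271.05, U = 96.13, labor force = 2,367.18 thousand.
New unemployment rate = 96.13 / 2,367.18 = 4.06%.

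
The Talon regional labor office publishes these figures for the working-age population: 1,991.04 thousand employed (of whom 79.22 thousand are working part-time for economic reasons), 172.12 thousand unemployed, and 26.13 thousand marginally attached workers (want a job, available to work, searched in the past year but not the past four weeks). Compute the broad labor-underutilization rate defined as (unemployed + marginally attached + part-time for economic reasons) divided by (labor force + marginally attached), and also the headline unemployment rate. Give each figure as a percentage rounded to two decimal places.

Broad underutilization rate ≈ 12.67%; headline unemployment rate ≈ 7.96%.

Labor force = 1,991.04 + 172.12 = 2,163.16 thousand.
Numerator = 172.12 + 26.13 + 79.22 = 277.47 thousand.
Denominator = 2,163.16 + 26.13 = 2,189.29 thousand.
Broad rate = 277.47 / 2,189.29 = 12.67%.
Headline unemployment rate = 172.12 / 2,163.16 = 7.96%.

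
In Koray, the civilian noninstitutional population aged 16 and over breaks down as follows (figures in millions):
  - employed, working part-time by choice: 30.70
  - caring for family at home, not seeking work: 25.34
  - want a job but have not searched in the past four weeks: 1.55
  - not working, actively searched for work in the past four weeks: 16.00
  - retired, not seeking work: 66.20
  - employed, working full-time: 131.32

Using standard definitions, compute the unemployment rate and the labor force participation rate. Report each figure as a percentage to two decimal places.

Unemployment rate ≈ 8.99%; labor force participation rate ≈ 65.66%.

Employed = 30.70 + 131.32 = 162.02 million.
Unemployed = 16.00 million.
Labor force = 162.02 + 16.00 = 178.02 million.
Not in labor force = 25.34 + 1.55 + 66.20 = 93.09 million (those not working and not actively searching are outside the labor force — including those who want a job but have given up searching).
Civilian working-age population = 178.02 + 93.09 = 271.11 million.
Unemployment rate = 16.00 / 178.02 = 8.99%.
Labor force participation rate = 178.02 / 271.11 = 65.66%.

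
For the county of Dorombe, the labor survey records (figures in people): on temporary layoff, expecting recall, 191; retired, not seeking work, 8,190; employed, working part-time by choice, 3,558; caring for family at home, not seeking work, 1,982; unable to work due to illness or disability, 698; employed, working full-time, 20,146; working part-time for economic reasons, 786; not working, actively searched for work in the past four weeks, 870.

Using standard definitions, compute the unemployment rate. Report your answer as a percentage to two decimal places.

Unemployment rate ≈ 4.15%.

Employed = 3,558 + 20,146 + 786 = 24,490 (anyone who worked, including part-time for economic reasons, counts as employed).
Unemployed = 191 + 870 = 1,061 (jobless and actively searching, or on temporary layoff).
Labor force = 24,490 + 1,061 = 25,551.
Unemployment rate = 1,061 / 25,551 = 4.15%.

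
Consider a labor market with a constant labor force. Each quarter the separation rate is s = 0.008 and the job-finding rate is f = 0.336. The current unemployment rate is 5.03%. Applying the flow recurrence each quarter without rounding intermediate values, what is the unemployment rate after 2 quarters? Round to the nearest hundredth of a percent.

Unemployment rate after two quarters ≈ 3.49%.

With a fixed labor force, u_{t+1} = u_t + s·(1−u_t) − f·u_t = u_t·(1−s−f) + s.
Here 1−s−f = 0.656 and s = 0.008.
u_1 = 0.050300 × 0.656 + 0.008 = 0.040997.
u_2 = 0.040997 × 0.656 + 0.008 = 0.034894.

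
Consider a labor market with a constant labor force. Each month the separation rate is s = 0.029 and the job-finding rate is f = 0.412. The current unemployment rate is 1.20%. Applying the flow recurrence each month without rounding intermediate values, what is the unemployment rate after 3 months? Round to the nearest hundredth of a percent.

With a fixed labor force, u_{t+1} = u_t + s·(1−u_t) − f·u_t = u_t·(1−s−f) + s.
Here 1−s−f = 0.559 and s = 0.029.
u_1 = 0.012000 × 0.559 + 0.029 = 0.035708.
u_2 = 0.035708 × 0.559 + 0.029 = 0.048961.
u_3 = 0.048961 × 0.559 + 0.029 = 0.056369.

Unemployment rate after three months ≈ 5.64%.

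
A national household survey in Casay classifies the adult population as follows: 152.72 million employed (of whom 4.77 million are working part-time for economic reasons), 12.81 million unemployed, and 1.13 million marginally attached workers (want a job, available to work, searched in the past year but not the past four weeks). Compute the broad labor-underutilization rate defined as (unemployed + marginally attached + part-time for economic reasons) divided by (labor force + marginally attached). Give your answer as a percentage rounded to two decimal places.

Broad underutilization rate ≈ 11.23%.

Labor force = 152.72 + 12.81 = 165.53 million.
Numerator = 12.81 + 1.13 + 4.77 = 18.71 million.
Denominator = 165.53 + 1.13 = 166.66 million.
Broad rate = 18.71 / 166.66 = 11.23%.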